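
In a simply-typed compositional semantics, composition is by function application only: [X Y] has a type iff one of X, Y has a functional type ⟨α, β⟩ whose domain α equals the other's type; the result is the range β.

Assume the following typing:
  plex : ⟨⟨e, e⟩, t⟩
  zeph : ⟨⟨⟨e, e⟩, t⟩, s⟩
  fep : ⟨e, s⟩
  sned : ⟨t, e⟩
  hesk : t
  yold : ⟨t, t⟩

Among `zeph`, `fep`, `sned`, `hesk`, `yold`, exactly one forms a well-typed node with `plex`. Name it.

zeph

zeph — combines: zeph : ⟨⟨⟨e, e⟩, t⟩, s⟩ takes plex : ⟨⟨e, e⟩, t⟩ as argument, giving s.
fep : ⟨e, s⟩ — no; plex wants ⟨e, e⟩, and fep wants e.
sned : ⟨t, e⟩ — no; plex wants ⟨e, e⟩, and sned wants t.
hesk : t — no; plex wants ⟨e, e⟩, and hesk wants nothing (atomic).
yold : ⟨t, t⟩ — no; plex wants ⟨e, e⟩, and yold wants t.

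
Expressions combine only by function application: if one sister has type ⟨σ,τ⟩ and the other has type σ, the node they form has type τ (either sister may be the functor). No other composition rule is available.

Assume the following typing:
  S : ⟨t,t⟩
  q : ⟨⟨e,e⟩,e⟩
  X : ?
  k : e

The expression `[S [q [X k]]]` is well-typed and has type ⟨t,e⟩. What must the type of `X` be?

⟨e,⟨⟨⟨e,e⟩,e⟩,⟨⟨t,t⟩,⟨t,e⟩⟩⟩⟩

[S [q [X k]]] is required to be ⟨t,e⟩. S : ⟨t,t⟩ cannot yield ⟨t,e⟩ as functor, so [q [X k]] : ⟨⟨t,t⟩,⟨t,e⟩⟩.
[q [X k]] is required to be ⟨⟨t,t⟩,⟨t,e⟩⟩. q : ⟨⟨e,e⟩,e⟩ cannot yield ⟨⟨t,t⟩,⟨t,e⟩⟩ as functor, so [X k] : ⟨⟨⟨e,e⟩,e⟩,⟨⟨t,t⟩,⟨t,e⟩⟩⟩.
[X k] is required to be ⟨⟨⟨e,e⟩,e⟩,⟨⟨t,t⟩,⟨t,e⟩⟩⟩. k : e cannot yield ⟨⟨⟨e,e⟩,e⟩,⟨⟨t,t⟩,⟨t,e⟩⟩⟩ as functor, so X : ⟨e,⟨⟨⟨e,e⟩,e⟩,⟨⟨t,t⟩,⟨t,e⟩⟩⟩⟩.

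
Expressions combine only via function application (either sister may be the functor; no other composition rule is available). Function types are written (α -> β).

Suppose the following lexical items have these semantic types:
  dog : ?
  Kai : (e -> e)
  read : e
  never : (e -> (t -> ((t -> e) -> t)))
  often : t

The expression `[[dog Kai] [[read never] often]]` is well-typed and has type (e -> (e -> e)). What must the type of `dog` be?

((e -> e) -> (((t -> e) -> t) -> (e -> (e -> e))))

For [[dog Kai] [[read never] often]] to have type (e -> (e -> e)) with [[read never] often] of type ((t -> e) -> t), [dog Kai] must be the function: [dog Kai] : (((t -> e) -> t) -> (e -> (e -> e))).
For [dog Kai] to have type (((t -> e) -> t) -> (e -> (e -> e))) with Kai of type (e -> e), dog must be the function: dog : ((e -> e) -> (((t -> e) -> t) -> (e -> (e -> e)))).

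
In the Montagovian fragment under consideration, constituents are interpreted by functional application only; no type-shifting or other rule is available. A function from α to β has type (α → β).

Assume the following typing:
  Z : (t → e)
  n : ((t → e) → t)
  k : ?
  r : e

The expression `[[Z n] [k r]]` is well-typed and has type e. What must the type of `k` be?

[[Z n] [k r]] is required to be e. [Z n] : t cannot yield e as functor, so [k r] : (t → e).
[k r] is required to be (t → e). r : e cannot yield (t → e) as functor, so k : (e → (t → e)).

(e → (t → e))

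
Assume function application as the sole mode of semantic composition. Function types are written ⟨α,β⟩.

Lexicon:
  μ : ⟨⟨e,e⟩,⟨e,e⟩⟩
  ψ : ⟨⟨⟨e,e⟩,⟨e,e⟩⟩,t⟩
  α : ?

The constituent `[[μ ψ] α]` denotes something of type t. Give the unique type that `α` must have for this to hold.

[[μ ψ] α] must have type t. The sister [μ ψ] has type t; that is not a function onto t, so α must be the functor, of type ⟨t,t⟩.

⟨t,t⟩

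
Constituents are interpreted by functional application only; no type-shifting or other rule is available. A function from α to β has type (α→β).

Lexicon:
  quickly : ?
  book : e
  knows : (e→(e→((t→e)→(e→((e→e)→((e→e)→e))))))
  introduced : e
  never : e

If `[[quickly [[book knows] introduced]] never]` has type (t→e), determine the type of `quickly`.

For [[quickly [[book knows] introduced]] never] to have type (t→e) with never of type e, [quickly [[book knows] introduced]] must be the function: [quickly [[book knows] introduced]] : (e→(t→e)).
For [quickly [[book knows] introduced]] to have type (e→(t→e)) with [[book knows] introduced] of type ((t→e)→(e→((e→e)→((e→e)→e)))), quickly must be the function: quickly : (((t→e)→(e→((e→e)→((e→e)→e))))→(e→(t→e))).

(((t→e)→(e→((e→e)→((e→e)→e))))→(e→(t→e)))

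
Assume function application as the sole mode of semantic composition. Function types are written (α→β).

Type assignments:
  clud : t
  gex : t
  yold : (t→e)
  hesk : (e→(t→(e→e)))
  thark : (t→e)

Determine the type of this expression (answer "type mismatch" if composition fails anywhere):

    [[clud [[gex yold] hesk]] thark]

type mismatch

[gex yold]: functor yold : (t→e), argument gex : t; result e.
[[gex yold] hesk]: functor hesk : (e→(t→(e→e))), argument [gex yold] : e; result (t→(e→e)).
[clud [[gex yold] hesk]]: functor [[gex yold] hesk] : (t→(e→e)), argument clud : t; result (e→e).
[[clud [[gex yold] hesk]] thark]: (e→e) and (t→e) cannot combine by function application — type clash.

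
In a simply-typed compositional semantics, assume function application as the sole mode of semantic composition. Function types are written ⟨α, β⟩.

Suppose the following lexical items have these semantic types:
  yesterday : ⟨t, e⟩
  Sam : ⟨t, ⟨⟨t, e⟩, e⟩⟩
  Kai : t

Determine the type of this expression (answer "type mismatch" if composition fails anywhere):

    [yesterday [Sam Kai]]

e

[Sam Kai]: ⟨t, ⟨⟨t, e⟩, e⟩⟩ applied to t yields ⟨⟨t, e⟩, e⟩.
[yesterday [Sam Kai]]: ⟨⟨t, e⟩, e⟩ applied to ⟨t, e⟩ yields e.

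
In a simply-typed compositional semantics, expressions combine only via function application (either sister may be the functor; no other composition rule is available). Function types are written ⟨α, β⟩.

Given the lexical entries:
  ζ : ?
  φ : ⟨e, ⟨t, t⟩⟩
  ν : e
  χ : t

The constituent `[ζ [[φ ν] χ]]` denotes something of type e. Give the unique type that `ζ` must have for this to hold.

⟨t, e⟩

For [ζ [[φ ν] χ]] to have type e with [[φ ν] χ] of type t, ζ must be the function: ζ : ⟨t, e⟩.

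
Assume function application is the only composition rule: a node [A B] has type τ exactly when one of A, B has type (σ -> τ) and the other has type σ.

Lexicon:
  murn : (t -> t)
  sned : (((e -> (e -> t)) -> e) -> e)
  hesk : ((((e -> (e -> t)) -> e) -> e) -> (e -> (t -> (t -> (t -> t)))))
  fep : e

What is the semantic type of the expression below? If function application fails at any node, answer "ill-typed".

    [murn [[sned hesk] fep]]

At [sned hesk], hesk : ((((e -> (e -> t)) -> e) -> e) -> (e -> (t -> (t -> (t -> t))))) takes sned : (((e -> (e -> t)) -> e) -> e), giving (e -> (t -> (t -> (t -> t)))).
At [[sned hesk] fep], [sned hesk] : (e -> (t -> (t -> (t -> t)))) takes fep : e, giving (t -> (t -> (t -> t))).
[murn [[sned hesk] fep]]: (t -> t) and (t -> (t -> (t -> t))) cannot combine by function application — type clash.

ill-typed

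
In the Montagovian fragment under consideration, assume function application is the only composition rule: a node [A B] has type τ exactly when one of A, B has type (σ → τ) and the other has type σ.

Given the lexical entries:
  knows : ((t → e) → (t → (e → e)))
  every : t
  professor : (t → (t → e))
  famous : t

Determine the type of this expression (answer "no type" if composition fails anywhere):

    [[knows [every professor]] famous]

(e → e)

[every professor] — professor of type (t → (t → e)) combines with every of type t: type (t → e).
[knows [every professor]] — knows of type ((t → e) → (t → (e → e))) combines with [every professor] of type (t → e): type (t → (e → e)).
[[knows [every professor]] famous] — [knows [every professor]] of type (t → (e → e)) combines with famous of type t: type (e → e).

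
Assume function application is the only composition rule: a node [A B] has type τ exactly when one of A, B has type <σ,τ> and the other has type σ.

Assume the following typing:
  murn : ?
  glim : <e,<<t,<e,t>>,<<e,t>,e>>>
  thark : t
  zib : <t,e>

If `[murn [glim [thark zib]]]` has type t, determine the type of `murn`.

<<<t,<e,t>>,<<e,t>,e>>,t>

At [murn [glim [thark zib]]] (required: t): [glim [thark zib]] is <<t,<e,t>>,<<e,t>,e>>, which is not a function with range t; hence murn is the functor — type <<<t,<e,t>>,<<e,t>,e>>,t>.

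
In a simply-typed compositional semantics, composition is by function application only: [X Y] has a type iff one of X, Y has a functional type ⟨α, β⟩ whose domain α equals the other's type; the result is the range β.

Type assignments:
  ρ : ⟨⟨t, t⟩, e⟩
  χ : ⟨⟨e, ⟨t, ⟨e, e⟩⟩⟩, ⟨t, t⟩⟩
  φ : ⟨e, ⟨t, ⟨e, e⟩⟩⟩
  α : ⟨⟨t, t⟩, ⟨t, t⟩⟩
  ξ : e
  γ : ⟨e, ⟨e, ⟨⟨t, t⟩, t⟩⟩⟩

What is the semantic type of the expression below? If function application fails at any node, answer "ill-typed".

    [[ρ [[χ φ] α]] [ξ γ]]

[χ φ] — χ of type ⟨⟨e, ⟨t, ⟨e, e⟩⟩⟩, ⟨t, t⟩⟩ combines with φ of type ⟨e, ⟨t, ⟨e, e⟩⟩⟩: type ⟨t, t⟩.
[[χ φ] α] — α of type ⟨⟨t, t⟩, ⟨t, t⟩⟩ combines with [χ φ] of type ⟨t, t⟩: type ⟨t, t⟩.
[ρ [[χ φ] α]] — ρ of type ⟨⟨t, t⟩, e⟩ combines with [[χ φ] α] of type ⟨t, t⟩: type e.
[ξ γ] — γ of type ⟨e, ⟨e, ⟨⟨t, t⟩, t⟩⟩⟩ combines with ξ of type e: type ⟨e, ⟨⟨t, t⟩, t⟩⟩.
[[ρ [[χ φ] α]] [ξ γ]] — [ξ γ] of type ⟨e, ⟨⟨t, t⟩, t⟩⟩ combines with [ρ [[χ φ] α]] of type e: type ⟨⟨t, t⟩, t⟩.

⟨⟨t, t⟩, t⟩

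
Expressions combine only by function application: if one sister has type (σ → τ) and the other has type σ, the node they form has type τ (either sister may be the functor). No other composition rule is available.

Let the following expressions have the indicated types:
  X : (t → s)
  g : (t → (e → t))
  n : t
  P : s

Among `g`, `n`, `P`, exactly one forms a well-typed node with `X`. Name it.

n

g : (t → (e → t)) — does not combine with X.
n — combines: X : (t → s) takes n : t as argument, giving s.
P : s — does not combine with X.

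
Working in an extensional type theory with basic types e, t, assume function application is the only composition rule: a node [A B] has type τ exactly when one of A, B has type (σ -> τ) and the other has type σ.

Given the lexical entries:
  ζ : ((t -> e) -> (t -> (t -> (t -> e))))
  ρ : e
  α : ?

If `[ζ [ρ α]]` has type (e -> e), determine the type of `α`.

(e -> (((t -> e) -> (t -> (t -> (t -> e)))) -> (e -> e)))

[ζ [ρ α]] is required to be (e -> e). ζ : ((t -> e) -> (t -> (t -> (t -> e)))) cannot yield (e -> e) as functor, so [ρ α] : (((t -> e) -> (t -> (t -> (t -> e)))) -> (e -> e)).
[ρ α] is required to be (((t -> e) -> (t -> (t -> (t -> e)))) -> (e -> e)). ρ : e cannot yield (((t -> e) -> (t -> (t -> (t -> e)))) -> (e -> e)) as functor, so α : (e -> (((t -> e) -> (t -> (t -> (t -> e)))) -> (e -> e))).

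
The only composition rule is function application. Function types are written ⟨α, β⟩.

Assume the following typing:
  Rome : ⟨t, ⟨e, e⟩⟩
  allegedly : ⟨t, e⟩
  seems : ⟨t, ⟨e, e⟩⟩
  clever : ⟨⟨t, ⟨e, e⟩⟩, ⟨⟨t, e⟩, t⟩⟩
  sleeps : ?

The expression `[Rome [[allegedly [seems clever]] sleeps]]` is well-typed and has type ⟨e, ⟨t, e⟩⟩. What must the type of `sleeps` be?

At [Rome [[allegedly [seems clever]] sleeps]] (required: ⟨e, ⟨t, e⟩⟩): Rome is ⟨t, ⟨e, e⟩⟩, which is not a function with range ⟨e, ⟨t, e⟩⟩; hence [[allegedly [seems clever]] sleeps] is the functor — type ⟨⟨t, ⟨e, e⟩⟩, ⟨e, ⟨t, e⟩⟩⟩.
At [[allegedly [seems clever]] sleeps] (required: ⟨⟨t, ⟨e, e⟩⟩, ⟨e, ⟨t, e⟩⟩⟩): [allegedly [seems clever]] is t, which is not a function with range ⟨⟨t, ⟨e, e⟩⟩, ⟨e, ⟨t, e⟩⟩⟩; hence sleeps is the functor — type ⟨t, ⟨⟨t, ⟨e, e⟩⟩, ⟨e, ⟨t, e⟩⟩⟩⟩.

⟨t, ⟨⟨t, ⟨e, e⟩⟩, ⟨e, ⟨t, e⟩⟩⟩⟩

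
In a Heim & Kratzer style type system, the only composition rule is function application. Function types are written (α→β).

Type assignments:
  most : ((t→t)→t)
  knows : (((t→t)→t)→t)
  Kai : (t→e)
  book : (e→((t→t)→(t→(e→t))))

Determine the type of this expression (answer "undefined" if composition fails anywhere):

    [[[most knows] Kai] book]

At [most knows], knows : (((t→t)→t)→t) takes most : ((t→t)→t), giving t.
At [[most knows] Kai], Kai : (t→e) takes [most knows] : t, giving e.
At [[[most knows] Kai] book], book : (e→((t→t)→(t→(e→t)))) takes [[most knows] Kai] : e, giving ((t→t)→(t→(e→t))).

((t→t)→(t→(e→t)))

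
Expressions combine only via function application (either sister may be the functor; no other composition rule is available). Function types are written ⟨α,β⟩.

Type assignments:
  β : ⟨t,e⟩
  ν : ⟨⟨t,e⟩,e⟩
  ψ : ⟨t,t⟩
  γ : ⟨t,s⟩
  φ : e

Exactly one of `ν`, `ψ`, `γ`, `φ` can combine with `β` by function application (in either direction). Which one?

ν — combines: ν : ⟨⟨t,e⟩,e⟩ takes β : ⟨t,e⟩ as argument, giving e.
ψ : ⟨t,t⟩ — does not combine with β.
γ : ⟨t,s⟩ — does not combine with β.
φ : e — does not combine with β.

ν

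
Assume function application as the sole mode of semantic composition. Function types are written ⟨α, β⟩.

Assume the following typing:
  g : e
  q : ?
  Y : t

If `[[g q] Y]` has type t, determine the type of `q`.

⟨e, ⟨t, t⟩⟩

[[g q] Y] must have type t. The sister Y has type t; that is not a function onto t, so [g q] must be the functor, of type ⟨t, t⟩.
[g q] must have type ⟨t, t⟩. The sister g has type e; that is not a function onto ⟨t, t⟩, so q must be the functor, of type ⟨e, ⟨t, t⟩⟩.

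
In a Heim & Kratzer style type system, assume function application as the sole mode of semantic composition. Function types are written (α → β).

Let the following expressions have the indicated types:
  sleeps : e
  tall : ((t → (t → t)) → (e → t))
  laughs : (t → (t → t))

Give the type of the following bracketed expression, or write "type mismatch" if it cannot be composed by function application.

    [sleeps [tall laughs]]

t

[tall laughs] — tall of type ((t → (t → t)) → (e → t)) combines with laughs of type (t → (t → t)): type (e → t).
[sleeps [tall laughs]] — [tall laughs] of type (e → t) combines with sleeps of type e: type t.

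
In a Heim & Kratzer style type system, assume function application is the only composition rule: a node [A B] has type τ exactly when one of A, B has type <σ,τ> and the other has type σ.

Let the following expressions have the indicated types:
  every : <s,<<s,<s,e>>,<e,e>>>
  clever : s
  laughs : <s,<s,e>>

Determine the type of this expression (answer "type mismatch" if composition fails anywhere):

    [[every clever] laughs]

[every clever]: <s,<<s,<s,e>>,<e,e>>> applied to s yields <<s,<s,e>>,<e,e>>.
[[every clever] laughs]: <<s,<s,e>>,<e,e>> applied to <s,<s,e>> yields <e,e>.

<e,e>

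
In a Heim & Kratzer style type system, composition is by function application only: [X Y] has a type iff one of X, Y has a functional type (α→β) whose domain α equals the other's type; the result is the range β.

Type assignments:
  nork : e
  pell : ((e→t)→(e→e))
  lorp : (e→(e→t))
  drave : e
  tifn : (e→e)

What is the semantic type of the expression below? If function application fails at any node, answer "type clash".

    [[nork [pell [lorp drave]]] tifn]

e

[lorp drave]: (e→(e→t)) applied to e yields (e→t).
[pell [lorp drave]]: ((e→t)→(e→e)) applied to (e→t) yields (e→e).
[nork [pell [lorp drave]]]: (e→e) applied to e yields e.
[[nork [pell [lorp drave]]] tifn]: (e→e) applied to e yields e.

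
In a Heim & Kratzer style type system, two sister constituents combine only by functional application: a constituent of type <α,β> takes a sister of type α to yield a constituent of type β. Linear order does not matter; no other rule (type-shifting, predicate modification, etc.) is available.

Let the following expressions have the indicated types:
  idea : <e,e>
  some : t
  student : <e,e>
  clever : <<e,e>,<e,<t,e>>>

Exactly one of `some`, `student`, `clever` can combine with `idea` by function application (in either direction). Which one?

clever

some : t — no; idea wants e, and some wants nothing (atomic).
student : <e,e> — no; idea wants e, and student wants e.
clever — combines: clever : <<e,e>,<e,<t,e>>> takes idea : <e,e> as argument, giving <e,<t,e>>.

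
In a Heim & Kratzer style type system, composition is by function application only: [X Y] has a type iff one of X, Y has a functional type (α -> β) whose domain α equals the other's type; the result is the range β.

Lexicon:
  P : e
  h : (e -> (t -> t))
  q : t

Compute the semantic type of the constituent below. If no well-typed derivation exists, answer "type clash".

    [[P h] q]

t

[P h]: (e -> (t -> t)) applied to e yields (t -> t).
[[P h] q]: (t -> t) applied to t yields t.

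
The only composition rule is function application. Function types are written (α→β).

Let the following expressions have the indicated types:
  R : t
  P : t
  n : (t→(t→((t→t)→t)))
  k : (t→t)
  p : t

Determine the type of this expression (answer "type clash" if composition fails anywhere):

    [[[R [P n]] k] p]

type clash

[P n] — n of type (t→(t→((t→t)→t))) combines with P of type t: type (t→((t→t)→t)).
[R [P n]] — [P n] of type (t→((t→t)→t)) combines with R of type t: type ((t→t)→t).
[[R [P n]] k] — [R [P n]] of type ((t→t)→t) combines with k of type (t→t): type t.
[[[R [P n]] k] p]: t and t cannot combine by function application — type clash.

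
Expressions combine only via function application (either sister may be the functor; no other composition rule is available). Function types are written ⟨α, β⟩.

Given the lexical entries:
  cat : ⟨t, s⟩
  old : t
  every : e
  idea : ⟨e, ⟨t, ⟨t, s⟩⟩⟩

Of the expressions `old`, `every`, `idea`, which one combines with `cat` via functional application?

old — combines: cat : ⟨t, s⟩ takes old : t as argument, giving s.
every : e — cat needs t; every needs nothing (atomic); neither fits.
idea : ⟨e, ⟨t, ⟨t, s⟩⟩⟩ — cat needs t; idea needs e; neither fits.

old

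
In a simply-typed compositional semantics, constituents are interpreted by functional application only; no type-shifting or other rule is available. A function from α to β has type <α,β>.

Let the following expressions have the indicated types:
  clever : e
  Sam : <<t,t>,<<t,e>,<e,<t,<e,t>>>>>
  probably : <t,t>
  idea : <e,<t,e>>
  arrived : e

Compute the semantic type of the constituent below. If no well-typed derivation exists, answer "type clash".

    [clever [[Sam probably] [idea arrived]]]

<t,<e,t>>

[Sam probably] — Sam of type <<t,t>,<<t,e>,<e,<t,<e,t>>>>> combines with probably of type <t,t>: type <<t,e>,<e,<t,<e,t>>>>.
[idea arrived] — idea of type <e,<t,e>> combines with arrived of type e: type <t,e>.
[[Sam probably] [idea arrived]] — [Sam probably] of type <<t,e>,<e,<t,<e,t>>>> combines with [idea arrived] of type <t,e>: type <e,<t,<e,t>>>.
[clever [[Sam probably] [idea arrived]]] — [[Sam probably] [idea arrived]] of type <e,<t,<e,t>>> combines with clever of type e: type <t,<e,t>>.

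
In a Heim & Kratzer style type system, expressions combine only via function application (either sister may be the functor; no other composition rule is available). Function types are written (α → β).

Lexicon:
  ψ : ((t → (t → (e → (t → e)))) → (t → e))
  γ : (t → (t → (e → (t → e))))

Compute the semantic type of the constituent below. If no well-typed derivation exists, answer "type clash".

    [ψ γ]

(t → e)

[ψ γ]: ((t → (t → (e → (t → e)))) → (t → e)) applied to (t → (t → (e → (t → e)))) yields (t → e).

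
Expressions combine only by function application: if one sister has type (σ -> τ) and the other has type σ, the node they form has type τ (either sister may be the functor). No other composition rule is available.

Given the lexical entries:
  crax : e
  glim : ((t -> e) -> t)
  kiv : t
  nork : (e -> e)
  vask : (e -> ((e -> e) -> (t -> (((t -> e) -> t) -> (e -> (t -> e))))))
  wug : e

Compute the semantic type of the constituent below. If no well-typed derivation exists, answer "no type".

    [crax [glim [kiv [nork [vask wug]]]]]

(t -> e)

[vask wug]: functor vask : (e -> ((e -> e) -> (t -> (((t -> e) -> t) -> (e -> (t -> e)))))), argument wug : e; result ((e -> e) -> (t -> (((t -> e) -> t) -> (e -> (t -> e))))).
[nork [vask wug]]: functor [vask wug] : ((e -> e) -> (t -> (((t -> e) -> t) -> (e -> (t -> e))))), argument nork : (e -> e); result (t -> (((t -> e) -> t) -> (e -> (t -> e)))).
[kiv [nork [vask wug]]]: functor [nork [vask wug]] : (t -> (((t -> e) -> t) -> (e -> (t -> e)))), argument kiv : t; result (((t -> e) -> t) -> (e -> (t -> e))).
[glim [kiv [nork [vask wug]]]]: functor [kiv [nork [vask wug]]] : (((t -> e) -> t) -> (e -> (t -> e))), argument glim : ((t -> e) -> t); result (e -> (t -> e)).
[crax [glim [kiv [nork [vask wug]]]]]: functor [glim [kiv [nork [vask wug]]]] : (e -> (t -> e)), argument crax : e; result (t -> e).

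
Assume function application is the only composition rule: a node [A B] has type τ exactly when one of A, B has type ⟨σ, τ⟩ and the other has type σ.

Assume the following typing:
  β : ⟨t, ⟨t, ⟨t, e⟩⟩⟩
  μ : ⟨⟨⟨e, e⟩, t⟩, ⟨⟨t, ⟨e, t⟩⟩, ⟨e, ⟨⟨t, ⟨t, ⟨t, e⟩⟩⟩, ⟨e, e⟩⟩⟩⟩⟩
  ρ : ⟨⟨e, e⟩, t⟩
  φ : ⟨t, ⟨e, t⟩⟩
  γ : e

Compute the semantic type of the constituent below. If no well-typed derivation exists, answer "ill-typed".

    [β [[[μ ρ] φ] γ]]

At [μ ρ], μ : ⟨⟨⟨e, e⟩, t⟩, ⟨⟨t, ⟨e, t⟩⟩, ⟨e, ⟨⟨t, ⟨t, ⟨t, e⟩⟩⟩, ⟨e, e⟩⟩⟩⟩⟩ takes ρ : ⟨⟨e, e⟩, t⟩, giving ⟨⟨t, ⟨e, t⟩⟩, ⟨e, ⟨⟨t, ⟨t, ⟨t, e⟩⟩⟩, ⟨e, e⟩⟩⟩⟩.
At [[μ ρ] φ], [μ ρ] : ⟨⟨t, ⟨e, t⟩⟩, ⟨e, ⟨⟨t, ⟨t, ⟨t, e⟩⟩⟩, ⟨e, e⟩⟩⟩⟩ takes φ : ⟨t, ⟨e, t⟩⟩, giving ⟨e, ⟨⟨t, ⟨t, ⟨t, e⟩⟩⟩, ⟨e, e⟩⟩⟩.
At [[[μ ρ] φ] γ], [[μ ρ] φ] : ⟨e, ⟨⟨t, ⟨t, ⟨t, e⟩⟩⟩, ⟨e, e⟩⟩⟩ takes γ : e, giving ⟨⟨t, ⟨t, ⟨t, e⟩⟩⟩, ⟨e, e⟩⟩.
At [β [[[μ ρ] φ] γ]], [[[μ ρ] φ] γ] : ⟨⟨t, ⟨t, ⟨t, e⟩⟩⟩, ⟨e, e⟩⟩ takes β : ⟨t, ⟨t, ⟨t, e⟩⟩⟩, giving ⟨e, e⟩.

⟨e, e⟩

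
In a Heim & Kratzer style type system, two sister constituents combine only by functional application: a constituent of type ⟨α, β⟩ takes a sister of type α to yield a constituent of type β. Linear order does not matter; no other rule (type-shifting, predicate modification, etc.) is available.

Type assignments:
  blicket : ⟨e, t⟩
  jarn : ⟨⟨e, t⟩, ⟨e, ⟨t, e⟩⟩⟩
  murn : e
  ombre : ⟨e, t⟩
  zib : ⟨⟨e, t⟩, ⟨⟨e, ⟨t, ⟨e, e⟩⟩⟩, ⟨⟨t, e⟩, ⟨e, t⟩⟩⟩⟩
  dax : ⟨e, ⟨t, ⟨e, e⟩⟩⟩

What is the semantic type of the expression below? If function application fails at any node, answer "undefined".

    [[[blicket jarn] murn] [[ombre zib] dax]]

⟨e, t⟩

[blicket jarn]: jarn is ⟨⟨e, t⟩, ⟨e, ⟨t, e⟩⟩⟩, blicket is ⟨e, t⟩; result ⟨e, ⟨t, e⟩⟩.
[[blicket jarn] murn]: [blicket jarn] is ⟨e, ⟨t, e⟩⟩, murn is e; result ⟨t, e⟩.
[ombre zib]: zib is ⟨⟨e, t⟩, ⟨⟨e, ⟨t, ⟨e, e⟩⟩⟩, ⟨⟨t, e⟩, ⟨e, t⟩⟩⟩⟩, ombre is ⟨e, t⟩; result ⟨⟨e, ⟨t, ⟨e, e⟩⟩⟩, ⟨⟨t, e⟩, ⟨e, t⟩⟩⟩.
[[ombre zib] dax]: [ombre zib] is ⟨⟨e, ⟨t, ⟨e, e⟩⟩⟩, ⟨⟨t, e⟩, ⟨e, t⟩⟩⟩, dax is ⟨e, ⟨t, ⟨e, e⟩⟩⟩; result ⟨⟨t, e⟩, ⟨e, t⟩⟩.
[[[blicket jarn] murn] [[ombre zib] dax]]: [[ombre zib] dax] is ⟨⟨t, e⟩, ⟨e, t⟩⟩, [[blicket jarn] murn] is ⟨t, e⟩; result ⟨e, t⟩.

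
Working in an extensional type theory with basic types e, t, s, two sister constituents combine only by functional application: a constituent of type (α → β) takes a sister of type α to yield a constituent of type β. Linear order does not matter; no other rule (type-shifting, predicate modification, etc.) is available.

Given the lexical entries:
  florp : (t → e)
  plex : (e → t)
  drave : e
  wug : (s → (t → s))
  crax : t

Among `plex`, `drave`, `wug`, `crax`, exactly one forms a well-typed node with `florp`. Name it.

crax

plex : (e → t) — neither side's domain matches the other.
drave : e — neither side's domain matches the other.
wug : (s → (t → s)) — neither side's domain matches the other.
crax — combines: florp : (t → e) takes crax : t as argument, giving e.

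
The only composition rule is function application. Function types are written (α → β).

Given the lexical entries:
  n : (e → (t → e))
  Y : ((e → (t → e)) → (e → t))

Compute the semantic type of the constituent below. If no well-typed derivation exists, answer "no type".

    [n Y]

(e → t)

[n Y]: ((e → (t → e)) → (e → t)) applied to (e → (t → e)) yields (e → t).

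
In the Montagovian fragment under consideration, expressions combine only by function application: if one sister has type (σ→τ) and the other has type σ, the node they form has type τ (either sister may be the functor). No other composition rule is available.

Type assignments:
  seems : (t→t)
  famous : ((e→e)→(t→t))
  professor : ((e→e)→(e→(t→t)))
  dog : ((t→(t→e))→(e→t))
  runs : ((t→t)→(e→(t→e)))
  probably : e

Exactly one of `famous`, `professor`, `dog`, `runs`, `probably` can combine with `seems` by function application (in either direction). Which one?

runs

famous : ((e→e)→(t→t)) — does not combine with seems.
professor : ((e→e)→(e→(t→t))) — does not combine with seems.
dog : ((t→(t→e))→(e→t)) — does not combine with seems.
runs — combines: runs : ((t→t)→(e→(t→e))) takes seems : (t→t) as argument, giving (e→(t→e)).
probably : e — does not combine with seems.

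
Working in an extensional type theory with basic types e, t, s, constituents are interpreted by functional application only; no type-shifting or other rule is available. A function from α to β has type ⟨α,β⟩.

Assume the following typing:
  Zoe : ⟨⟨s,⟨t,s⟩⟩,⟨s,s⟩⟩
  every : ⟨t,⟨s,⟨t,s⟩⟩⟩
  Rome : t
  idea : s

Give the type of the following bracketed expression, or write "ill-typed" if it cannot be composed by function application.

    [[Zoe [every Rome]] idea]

[every Rome]: every is ⟨t,⟨s,⟨t,s⟩⟩⟩, Rome is t; result ⟨s,⟨t,s⟩⟩.
[Zoe [every Rome]]: Zoe is ⟨⟨s,⟨t,s⟩⟩,⟨s,s⟩⟩, [every Rome] is ⟨s,⟨t,s⟩⟩; result ⟨s,s⟩.
[[Zoe [every Rome]] idea]: [Zoe [every Rome]] is ⟨s,s⟩, idea is s; result s.

s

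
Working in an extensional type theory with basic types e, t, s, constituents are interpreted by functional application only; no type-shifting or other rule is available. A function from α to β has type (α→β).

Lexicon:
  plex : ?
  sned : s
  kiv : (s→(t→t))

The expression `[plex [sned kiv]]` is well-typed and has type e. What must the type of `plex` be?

[plex [sned kiv]] is required to be e. [sned kiv] : (t→t) cannot yield e as functor, so plex : ((t→t)→e).

((t→t)→e)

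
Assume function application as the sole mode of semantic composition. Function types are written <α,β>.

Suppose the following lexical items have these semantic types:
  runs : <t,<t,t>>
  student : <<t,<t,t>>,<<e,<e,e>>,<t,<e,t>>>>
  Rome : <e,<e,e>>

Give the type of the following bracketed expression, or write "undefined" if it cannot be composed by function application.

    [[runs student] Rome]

[runs student] — student of type <<t,<t,t>>,<<e,<e,e>>,<t,<e,t>>>> combines with runs of type <t,<t,t>>: type <<e,<e,e>>,<t,<e,t>>>.
[[runs student] Rome] — [runs student] of type <<e,<e,e>>,<t,<e,t>>> combines with Rome of type <e,<e,e>>: type <t,<e,t>>.

<t,<e,t>>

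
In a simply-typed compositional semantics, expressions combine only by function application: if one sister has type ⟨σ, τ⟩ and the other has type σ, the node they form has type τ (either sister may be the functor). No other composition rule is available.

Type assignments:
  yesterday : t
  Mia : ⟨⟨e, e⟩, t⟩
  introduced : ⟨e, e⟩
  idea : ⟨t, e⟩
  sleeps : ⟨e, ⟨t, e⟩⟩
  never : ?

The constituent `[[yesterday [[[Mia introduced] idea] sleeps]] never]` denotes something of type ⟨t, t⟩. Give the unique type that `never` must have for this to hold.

⟨e, ⟨t, t⟩⟩

At [[yesterday [[[Mia introduced] idea] sleeps]] never] (required: ⟨t, t⟩): [yesterday [[[Mia introduced] idea] sleeps]] is e, which is not a function with range ⟨t, t⟩; hence never is the functor — type ⟨e, ⟨t, t⟩⟩.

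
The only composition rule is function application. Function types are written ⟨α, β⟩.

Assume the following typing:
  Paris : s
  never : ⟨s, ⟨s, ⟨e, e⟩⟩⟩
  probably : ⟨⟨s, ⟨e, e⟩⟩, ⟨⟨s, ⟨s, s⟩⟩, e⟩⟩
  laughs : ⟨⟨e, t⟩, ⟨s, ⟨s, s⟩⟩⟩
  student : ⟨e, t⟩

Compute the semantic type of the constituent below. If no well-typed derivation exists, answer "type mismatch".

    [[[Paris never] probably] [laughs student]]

[Paris never]: ⟨s, ⟨s, ⟨e, e⟩⟩⟩ applied to s yields ⟨s, ⟨e, e⟩⟩.
[[Paris never] probably]: ⟨⟨s, ⟨e, e⟩⟩, ⟨⟨s, ⟨s, s⟩⟩, e⟩⟩ applied to ⟨s, ⟨e, e⟩⟩ yields ⟨⟨s, ⟨s, s⟩⟩, e⟩.
[laughs student]: ⟨⟨e, t⟩, ⟨s, ⟨s, s⟩⟩⟩ applied to ⟨e, t⟩ yields ⟨s, ⟨s, s⟩⟩.
[[[Paris never] probably] [laughs student]]: ⟨⟨s, ⟨s, s⟩⟩, e⟩ applied to ⟨s, ⟨s, s⟩⟩ yields e.

e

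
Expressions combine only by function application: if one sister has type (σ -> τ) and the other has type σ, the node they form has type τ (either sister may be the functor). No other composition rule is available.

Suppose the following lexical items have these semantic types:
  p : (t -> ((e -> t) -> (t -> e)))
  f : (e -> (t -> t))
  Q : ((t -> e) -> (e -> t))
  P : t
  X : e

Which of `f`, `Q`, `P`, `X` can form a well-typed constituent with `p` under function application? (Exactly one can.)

f : (e -> (t -> t)) — no; p wants t, and f wants e.
Q : ((t -> e) -> (e -> t)) — no; p wants t, and Q wants (t -> e).
P — combines: p : (t -> ((e -> t) -> (t -> e))) takes P : t as argument, giving ((e -> t) -> (t -> e)).
X : e — no; p wants t, and X wants nothing (atomic).

P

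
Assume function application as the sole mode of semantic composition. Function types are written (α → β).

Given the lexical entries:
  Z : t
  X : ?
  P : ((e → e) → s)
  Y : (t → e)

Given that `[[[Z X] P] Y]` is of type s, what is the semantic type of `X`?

For [[[Z X] P] Y] to have type s with Y of type (t → e), [[Z X] P] must be the function: [[Z X] P] : ((t → e) → s).
For [[Z X] P] to have type ((t → e) → s) with P of type ((e → e) → s), [Z X] must be the function: [Z X] : (((e → e) → s) → ((t → e) → s)).
For [Z X] to have type (((e → e) → s) → ((t → e) → s)) with Z of type t, X must be the function: X : (t → (((e → e) → s) → ((t → e) → s))).

(t → (((e → e) → s) → ((t → e) → s)))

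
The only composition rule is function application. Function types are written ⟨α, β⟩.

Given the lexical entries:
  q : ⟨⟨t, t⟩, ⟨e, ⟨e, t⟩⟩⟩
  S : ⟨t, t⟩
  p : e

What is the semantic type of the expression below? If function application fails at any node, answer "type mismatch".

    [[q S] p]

⟨e, t⟩

[q S]: ⟨⟨t, t⟩, ⟨e, ⟨e, t⟩⟩⟩ applied to ⟨t, t⟩ yields ⟨e, ⟨e, t⟩⟩.
[[q S] p]: ⟨e, ⟨e, t⟩⟩ applied to e yields ⟨e, t⟩.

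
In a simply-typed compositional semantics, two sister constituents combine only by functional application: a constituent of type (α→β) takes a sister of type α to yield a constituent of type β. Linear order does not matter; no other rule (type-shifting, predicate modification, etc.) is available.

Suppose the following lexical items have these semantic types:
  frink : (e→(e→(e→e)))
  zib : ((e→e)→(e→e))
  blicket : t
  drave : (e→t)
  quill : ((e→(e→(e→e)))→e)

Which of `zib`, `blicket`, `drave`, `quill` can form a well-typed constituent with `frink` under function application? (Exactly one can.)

quill

zib : ((e→e)→(e→e)) — no; frink wants e, and zib wants (e→e).
blicket : t — no; frink wants e, and blicket wants nothing (atomic).
drave : (e→t) — no; frink wants e, and drave wants e.
quill — combines: quill : ((e→(e→(e→e)))→e) takes frink : (e→(e→(e→e))) as argument, giving e.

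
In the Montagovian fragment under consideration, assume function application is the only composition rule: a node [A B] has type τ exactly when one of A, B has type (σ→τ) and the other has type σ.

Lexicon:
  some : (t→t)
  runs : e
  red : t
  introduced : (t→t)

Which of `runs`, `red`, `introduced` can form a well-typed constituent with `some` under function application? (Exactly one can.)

runs : e — some needs t; runs needs nothing (atomic); neither fits.
red — combines: some : (t→t) takes red : t as argument, giving t.
introduced : (t→t) — some needs t; introduced needs t; neither fits.

red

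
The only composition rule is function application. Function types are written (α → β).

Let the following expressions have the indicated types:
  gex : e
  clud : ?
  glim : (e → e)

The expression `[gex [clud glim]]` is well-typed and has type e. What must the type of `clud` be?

[gex [clud glim]] is required to be e. gex : e cannot yield e as functor, so [clud glim] : (e → e).
[clud glim] is required to be (e → e). glim : (e → e) cannot yield (e → e) as functor, so clud : ((e → e) → (e → e)).

((e → e) → (e → e))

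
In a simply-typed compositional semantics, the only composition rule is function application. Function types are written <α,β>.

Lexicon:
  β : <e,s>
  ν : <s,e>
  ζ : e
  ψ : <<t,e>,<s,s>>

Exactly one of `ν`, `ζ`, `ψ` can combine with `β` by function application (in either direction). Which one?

ν : <s,e> — does not combine with β.
ζ — combines: β : <e,s> takes ζ : e as argument, giving s.
ψ : <<t,e>,<s,s>> — does not combine with β.

ζ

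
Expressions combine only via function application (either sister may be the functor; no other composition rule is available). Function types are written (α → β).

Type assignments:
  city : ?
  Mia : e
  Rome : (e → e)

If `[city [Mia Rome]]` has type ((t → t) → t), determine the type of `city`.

(e → ((t → t) → t))

At [city [Mia Rome]] (required: ((t → t) → t)): [Mia Rome] is e, which is not a function with range ((t → t) → t); hence city is the functor — type (e → ((t → t) → t)).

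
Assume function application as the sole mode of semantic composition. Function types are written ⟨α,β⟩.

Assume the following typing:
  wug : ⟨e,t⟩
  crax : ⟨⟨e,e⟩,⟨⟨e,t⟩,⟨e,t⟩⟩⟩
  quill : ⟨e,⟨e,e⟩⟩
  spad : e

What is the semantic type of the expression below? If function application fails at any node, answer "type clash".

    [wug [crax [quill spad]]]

⟨e,t⟩

At [quill spad], quill : ⟨e,⟨e,e⟩⟩ takes spad : e, giving ⟨e,e⟩.
At [crax [quill spad]], crax : ⟨⟨e,e⟩,⟨⟨e,t⟩,⟨e,t⟩⟩⟩ takes [quill spad] : ⟨e,e⟩, giving ⟨⟨e,t⟩,⟨e,t⟩⟩.
At [wug [crax [quill spad]]], [crax [quill spad]] : ⟨⟨e,t⟩,⟨e,t⟩⟩ takes wug : ⟨e,t⟩, giving ⟨e,t⟩.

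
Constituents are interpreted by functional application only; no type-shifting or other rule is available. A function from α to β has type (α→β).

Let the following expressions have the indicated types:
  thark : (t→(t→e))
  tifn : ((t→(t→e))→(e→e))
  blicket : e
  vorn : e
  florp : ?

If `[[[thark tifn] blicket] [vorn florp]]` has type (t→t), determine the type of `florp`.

[[[thark tifn] blicket] [vorn florp]] must have type (t→t). The sister [[thark tifn] blicket] has type e; that is not a function onto (t→t), so [vorn florp] must be the functor, of type (e→(t→t)).
[vorn florp] must have type (e→(t→t)). The sister vorn has type e; that is not a function onto (e→(t→t)), so florp must be the functor, of type (e→(e→(t→t))).

(e→(e→(t→t)))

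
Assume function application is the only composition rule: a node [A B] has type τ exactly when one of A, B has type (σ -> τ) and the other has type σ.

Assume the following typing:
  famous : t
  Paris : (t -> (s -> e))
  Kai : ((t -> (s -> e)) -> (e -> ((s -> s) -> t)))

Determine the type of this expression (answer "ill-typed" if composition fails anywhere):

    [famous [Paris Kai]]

[Paris Kai]: functor Kai : ((t -> (s -> e)) -> (e -> ((s -> s) -> t))), argument Paris : (t -> (s -> e)); result (e -> ((s -> s) -> t)).
At [famous [Paris Kai]]: neither t nor (e -> ((s -> s) -> t)) can take the other as argument; the node is ill-typed.

ill-typed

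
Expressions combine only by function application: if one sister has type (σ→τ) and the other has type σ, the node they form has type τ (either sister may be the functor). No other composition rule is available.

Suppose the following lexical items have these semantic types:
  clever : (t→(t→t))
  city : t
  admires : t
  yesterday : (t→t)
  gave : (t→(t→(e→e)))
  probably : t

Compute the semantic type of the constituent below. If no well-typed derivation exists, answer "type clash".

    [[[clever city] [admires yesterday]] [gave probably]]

(e→e)

[clever city]: functor clever : (t→(t→t)), argument city : t; result (t→t).
[admires yesterday]: functor yesterday : (t→t), argument admires : t; result t.
[[clever city] [admires yesterday]]: functor [clever city] : (t→t), argument [admires yesterday] : t; result t.
[gave probably]: functor gave : (t→(t→(e→e))), argument probably : t; result (t→(e→e)).
[[[clever city] [admires yesterday]] [gave probably]]: functor [gave probably] : (t→(e→e)), argument [[clever city] [admires yesterday]] : t; result (e→e).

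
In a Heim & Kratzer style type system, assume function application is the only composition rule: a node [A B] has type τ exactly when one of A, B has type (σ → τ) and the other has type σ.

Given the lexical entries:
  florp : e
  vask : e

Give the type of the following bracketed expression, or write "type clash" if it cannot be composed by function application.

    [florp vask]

[florp vask]: e with e — neither is a function whose domain matches the other; composition fails here.

type clash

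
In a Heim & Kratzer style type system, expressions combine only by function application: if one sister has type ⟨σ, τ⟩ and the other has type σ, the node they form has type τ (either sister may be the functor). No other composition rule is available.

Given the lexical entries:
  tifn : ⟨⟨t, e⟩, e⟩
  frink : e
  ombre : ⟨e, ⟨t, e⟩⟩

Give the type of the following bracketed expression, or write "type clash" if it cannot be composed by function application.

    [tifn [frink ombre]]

[frink ombre] — ombre of type ⟨e, ⟨t, e⟩⟩ combines with frink of type e: type ⟨t, e⟩.
[tifn [frink ombre]] — tifn of type ⟨⟨t, e⟩, e⟩ combines with [frink ombre] of type ⟨t, e⟩: type e.

e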